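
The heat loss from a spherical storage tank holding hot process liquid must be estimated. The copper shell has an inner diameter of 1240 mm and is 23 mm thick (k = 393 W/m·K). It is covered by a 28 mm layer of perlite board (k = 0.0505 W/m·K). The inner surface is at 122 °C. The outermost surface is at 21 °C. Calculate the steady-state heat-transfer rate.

Spherical conduction: R = (1/r_in − 1/r_out)/(4πk) per layer; series-sum.
R_copper shell = (1/0.62 − 1/0.643)/(4π×393) = 1.168×10^-5 K/W
R_perlite board = (1/0.643 − 1/0.671)/(4π×0.0505) = 0.1023 K/W
R_total = 0.1023 K/W
Q = ΔT/R_total = 101/0.1023

Q ≈ 988 W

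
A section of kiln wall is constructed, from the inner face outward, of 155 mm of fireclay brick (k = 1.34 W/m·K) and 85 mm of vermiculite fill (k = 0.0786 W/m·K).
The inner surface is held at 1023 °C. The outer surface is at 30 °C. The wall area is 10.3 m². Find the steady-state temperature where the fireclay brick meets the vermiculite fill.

Thermal resistances in series:
R_fireclay brick = L/(kA) = 0.155/(1.34×10.3) = 0.01123 K/W
R_vermiculite fill = L/(kA) = 0.085/(0.0786×10.3) = 0.105 K/W
R_total = 0.1162 K/W;  Q = ΔT/R_total = 993/0.1162 = 8544 W
T_interface = T_inner − Q·ΣR(inner→interface) = 1023 − 8540×0.01123

T ≈ 927 °C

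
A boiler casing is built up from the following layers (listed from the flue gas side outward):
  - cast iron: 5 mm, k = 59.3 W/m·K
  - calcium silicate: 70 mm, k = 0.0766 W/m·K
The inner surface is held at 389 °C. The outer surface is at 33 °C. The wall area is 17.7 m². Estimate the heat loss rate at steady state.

Using the resistance-network approach (series):
R_cast iron = L/(kA) = 0.005/(59.3×17.7) = 4.764×10^-6 K/W
R_calcium silicate = L/(kA) = 0.07/(0.0766×17.7) = 0.05163 K/W
R_total = 0.05163 K/W
Q = ΔT / R_total = 356 / 0.05163

Q ≈ 6890 W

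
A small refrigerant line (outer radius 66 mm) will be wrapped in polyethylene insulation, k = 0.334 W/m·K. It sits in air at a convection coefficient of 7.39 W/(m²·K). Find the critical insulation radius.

r_cr ≈ 45.2 mm

For a cylinder r_cr = k/h = 0.334/7.39
r_cr = 45.2 mm; since the bare radius (66 mm) is above r_cr, any added insulation will reduce heat loss.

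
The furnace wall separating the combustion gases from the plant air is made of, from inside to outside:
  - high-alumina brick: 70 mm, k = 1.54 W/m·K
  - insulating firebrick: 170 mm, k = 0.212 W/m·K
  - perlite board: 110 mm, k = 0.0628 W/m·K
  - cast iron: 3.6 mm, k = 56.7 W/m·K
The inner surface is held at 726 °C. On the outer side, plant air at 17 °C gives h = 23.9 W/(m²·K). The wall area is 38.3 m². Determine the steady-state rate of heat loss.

Using the resistance-network approach (series):
R_high-alumina brick = L/(kA) = 0.07/(1.54×38.3) = 0.001187 K/W
R_insulating firebrick = L/(kA) = 0.17/(0.212×38.3) = 0.02094 K/W
R_perlite board = L/(kA) = 0.11/(0.0628×38.3) = 0.04573 K/W
R_cast iron = L/(kA) = 0.0036/(56.7×38.3) = 1.658×10^-6 K/W
R_outer film = 1/(h_o·A) = 1/(23.9×38.3) = 0.001092 K/W
R_total = 0.06895 K/W
Q = ΔT / R_total = 709 / 0.06895

Q ≈ 10300 W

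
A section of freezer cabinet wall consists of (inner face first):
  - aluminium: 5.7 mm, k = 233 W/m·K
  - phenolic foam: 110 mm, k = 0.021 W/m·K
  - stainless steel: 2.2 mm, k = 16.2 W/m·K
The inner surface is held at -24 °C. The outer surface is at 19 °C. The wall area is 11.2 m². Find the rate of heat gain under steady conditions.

Q ≈ 91.9 W

Model the wall as resistances in series:
R_aluminium = L/(kA) = 0.0057/(233×11.2) = 2.184×10^-6 K/W
R_phenolic foam = L/(kA) = 0.11/(0.021×11.2) = 0.4677 K/W
R_stainless steel = L/(kA) = 0.0022/(16.2×11.2) = 1.213×10^-5 K/W
R_total = 0.4677 K/W
Q = ΔT / R_total = 43 / 0.4677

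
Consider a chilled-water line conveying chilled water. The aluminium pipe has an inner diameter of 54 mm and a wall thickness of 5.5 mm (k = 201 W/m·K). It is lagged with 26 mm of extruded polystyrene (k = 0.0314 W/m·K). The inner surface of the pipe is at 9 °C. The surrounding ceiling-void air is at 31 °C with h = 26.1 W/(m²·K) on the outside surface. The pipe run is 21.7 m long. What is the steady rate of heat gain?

Q ≈ 155 W

Per-layer cylindrical resistances, series-summed:
R_aluminium pipe wall = ln(32.5/27)/(2π×201×21.7) = 6.765×10^-6 K/W
R_extruded polystyrene = ln(58.5/32.5)/(2π×0.0314×21.7) = 0.1373 K/W
R_outer film = 1/(h_o·2πr_oL) = 1/(26.1×2π×0.0585×21.7) = 0.004804 K/W
R_total = 0.1421 K/W
Q = ΔT/R_total = 22/0.1421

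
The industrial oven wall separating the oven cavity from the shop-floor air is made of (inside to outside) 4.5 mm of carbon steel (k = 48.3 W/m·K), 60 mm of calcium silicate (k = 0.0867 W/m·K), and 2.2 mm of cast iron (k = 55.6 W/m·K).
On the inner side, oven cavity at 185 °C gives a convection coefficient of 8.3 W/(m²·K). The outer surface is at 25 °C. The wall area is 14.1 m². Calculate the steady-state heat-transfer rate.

Q ≈ 2780 W

Thermal resistances in series:
R_inner film = 1/(h_i·A) = 1/(8.3×14.1) = 0.008545 K/W
R_carbon steel = L/(kA) = 0.0045/(48.3×14.1) = 6.608×10^-6 K/W
R_calcium silicate = L/(kA) = 0.06/(0.0867×14.1) = 0.04908 K/W
R_cast iron = L/(kA) = 0.0022/(55.6×14.1) = 2.806×10^-6 K/W
R_total = 0.05764 K/W
Q = ΔT / R_total = 160 / 0.05764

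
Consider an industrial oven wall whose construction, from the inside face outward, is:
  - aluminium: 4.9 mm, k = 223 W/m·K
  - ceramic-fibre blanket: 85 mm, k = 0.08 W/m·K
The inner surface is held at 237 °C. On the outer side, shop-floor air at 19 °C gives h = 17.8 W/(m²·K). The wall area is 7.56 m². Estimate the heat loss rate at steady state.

Using the resistance-network approach (series):
R_aluminium = L/(kA) = 0.0049/(223×7.56) = 2.906×10^-6 K/W
R_ceramic-fibre blanket = L/(kA) = 0.085/(0.08×7.56) = 0.1405 K/W
R_outer film = 1/(h_o·A) = 1/(17.8×7.56) = 0.007431 K/W
R_total = 0.148 K/W
Q = ΔT / R_total = 218 / 0.148

Q ≈ 1470 W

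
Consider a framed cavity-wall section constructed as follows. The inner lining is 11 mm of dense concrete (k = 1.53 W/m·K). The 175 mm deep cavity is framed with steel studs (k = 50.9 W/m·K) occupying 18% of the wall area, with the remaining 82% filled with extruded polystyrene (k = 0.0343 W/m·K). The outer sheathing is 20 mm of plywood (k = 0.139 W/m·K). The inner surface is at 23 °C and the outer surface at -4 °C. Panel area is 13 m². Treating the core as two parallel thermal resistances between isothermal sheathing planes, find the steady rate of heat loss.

Q ≈ 2060 W

Sheathing layers in series; stud and cavity paths in parallel between them.
R_inner = 0.011/(1.53×13) = 5.53×10^-4 K/W
R_stud  = 0.175/(50.9×0.18×13) = 0.001469 K/W
R_cav   = 0.175/(0.0343×0.82×13) = 0.4786 K/W
1/R_core = 1/R_stud + 1/R_cav → R_core = 0.001465 K/W
R_outer = 0.02/(0.139×13) = 0.01107 K/W
R_total = 0.01309 K/W
Q = ΔT/R_total = 27/0.01309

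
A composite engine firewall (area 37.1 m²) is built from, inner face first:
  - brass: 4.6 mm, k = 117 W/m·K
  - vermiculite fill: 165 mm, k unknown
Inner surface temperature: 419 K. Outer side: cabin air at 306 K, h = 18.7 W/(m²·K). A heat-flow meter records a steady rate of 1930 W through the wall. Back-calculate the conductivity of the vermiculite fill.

k ≈ 0.0779 W/(m·K)

Thermal resistances in series:
R_brass = L/(kA) = 0.0046/(117×37.1) = 1.06×10^-6 K/W
R_outer film = 1/(h_o·A) = 1/(18.7×37.1) = 0.001441 K/W
Sum of known resistances R_other = 0.001442 K/W
Total R = ΔT/Q = 113/1930 = 0.05855 K/W
R_vermiculite fill = R_total − R_other = 0.05711 K/W
k = L/(R·A) = 0.165/(0.05711×37.1)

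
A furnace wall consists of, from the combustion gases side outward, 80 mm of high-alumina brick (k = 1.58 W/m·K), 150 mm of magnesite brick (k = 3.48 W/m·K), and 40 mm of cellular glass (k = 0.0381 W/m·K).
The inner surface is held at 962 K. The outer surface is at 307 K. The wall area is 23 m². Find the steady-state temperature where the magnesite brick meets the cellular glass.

T ≈ 908 K

Treating each layer as a thermal resistance in series:
R_high-alumina brick = L/(kA) = 0.08/(1.58×23) = 0.002201 K/W
R_magnesite brick = L/(kA) = 0.15/(3.48×23) = 0.001874 K/W
R_cellular glass = L/(kA) = 0.04/(0.0381×23) = 0.04565 K/W
R_total = 0.04972 K/W;  Q = ΔT/R_total = 655/0.04972 = 13170 W
T_interface = T_inner − Q·ΣR(inner→interface) = 962 − 13200×0.004075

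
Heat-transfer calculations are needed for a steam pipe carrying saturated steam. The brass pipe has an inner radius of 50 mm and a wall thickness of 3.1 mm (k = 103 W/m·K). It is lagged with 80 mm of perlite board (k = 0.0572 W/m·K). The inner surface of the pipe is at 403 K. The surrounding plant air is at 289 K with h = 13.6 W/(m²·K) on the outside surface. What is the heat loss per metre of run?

Treating each annulus and film as a series resistance:
R_brass pipe wall = ln(53.1/50)/(2π×103×1) = 9.295×10^-5 K/W
R_perlite board = ln(133.1/53.1)/(2π×0.0572×1) = 2.557 K/W
R_outer film = 1/(h_o·2πr_oL) = 1/(13.6×2π×0.1331×1) = 0.08792 K/W
R_total = 2.645 K/W
Q = ΔT/R_total = 114/2.645

q′ ≈ 43.1 W/m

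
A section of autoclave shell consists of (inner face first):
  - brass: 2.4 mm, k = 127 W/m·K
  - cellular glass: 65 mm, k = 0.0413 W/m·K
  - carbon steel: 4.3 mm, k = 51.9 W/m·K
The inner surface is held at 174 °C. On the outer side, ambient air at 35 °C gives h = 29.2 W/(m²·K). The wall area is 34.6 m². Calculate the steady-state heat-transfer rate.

Using the resistance-network approach (series):
R_brass = L/(kA) = 0.0024/(127×34.6) = 5.462×10^-7 K/W
R_cellular glass = L/(kA) = 0.065/(0.0413×34.6) = 0.04549 K/W
R_carbon steel = L/(kA) = 0.0043/(51.9×34.6) = 2.395×10^-6 K/W
R_outer film = 1/(h_o·A) = 1/(29.2×34.6) = 9.898×10^-4 K/W
R_total = 0.04648 K/W
Q = ΔT / R_total = 139 / 0.04648

Q ≈ 2990 W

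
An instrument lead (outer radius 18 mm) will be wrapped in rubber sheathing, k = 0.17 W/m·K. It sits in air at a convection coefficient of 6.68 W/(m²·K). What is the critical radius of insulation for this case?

r_cr ≈ 25.4 mm

For a cylinder r_cr = k/h = 0.17/6.68
r_cr = 25.4 mm; since the bare radius (18 mm) is below r_cr, adding a thin layer of insulation will *increase* heat loss.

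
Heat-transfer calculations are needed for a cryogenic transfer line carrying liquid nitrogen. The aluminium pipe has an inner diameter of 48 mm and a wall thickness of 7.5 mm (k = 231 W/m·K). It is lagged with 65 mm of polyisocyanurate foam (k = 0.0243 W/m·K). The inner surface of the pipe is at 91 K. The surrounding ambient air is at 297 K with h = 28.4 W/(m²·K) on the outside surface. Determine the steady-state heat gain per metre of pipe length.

q′ ≈ 27.9 W/m

Per-layer cylindrical resistances, series-summed:
R_aluminium pipe wall = ln(31.5/24)/(2π×231×1) = 1.874×10^-4 K/W
R_polyisocyanurate foam = ln(96.5/31.5)/(2π×0.0243×1) = 7.333 K/W
R_outer film = 1/(h_o·2πr_oL) = 1/(28.4×2π×0.0965×1) = 0.05807 K/W
R_total = 7.391 K/W
Q = ΔT/R_total = 206/7.391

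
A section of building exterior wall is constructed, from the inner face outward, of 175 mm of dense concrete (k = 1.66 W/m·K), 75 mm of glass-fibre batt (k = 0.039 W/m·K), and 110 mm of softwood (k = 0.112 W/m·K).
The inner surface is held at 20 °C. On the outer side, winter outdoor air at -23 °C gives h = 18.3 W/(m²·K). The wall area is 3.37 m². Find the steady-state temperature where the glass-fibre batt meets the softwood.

T ≈ -8.46 °C

Thermal resistances in series:
R_dense concrete = L/(kA) = 0.175/(1.66×3.37) = 0.03128 K/W
R_glass-fibre batt = L/(kA) = 0.075/(0.039×3.37) = 0.5706 K/W
R_softwood = L/(kA) = 0.11/(0.112×3.37) = 0.2914 K/W
R_outer film = 1/(h_o·A) = 1/(18.3×3.37) = 0.01622 K/W
R_total = 0.9096 K/W;  Q = ΔT/R_total = 43/0.9096 = 47.27 W
T_interface = T_inner − Q·ΣR(inner→interface) = 20 − 47.3×0.6019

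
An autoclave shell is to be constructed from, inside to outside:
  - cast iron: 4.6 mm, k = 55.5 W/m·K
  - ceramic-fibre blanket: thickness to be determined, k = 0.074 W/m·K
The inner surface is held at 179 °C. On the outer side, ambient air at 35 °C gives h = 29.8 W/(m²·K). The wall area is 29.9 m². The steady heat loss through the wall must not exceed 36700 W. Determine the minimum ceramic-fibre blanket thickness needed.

Thermal resistances in series:
R_cast iron = L/(kA) = 0.0046/(55.5×29.9) = 2.772×10^-6 K/W
R_outer film = 1/(h_o·A) = 1/(29.8×29.9) = 0.001122 K/W
Sum of the known resistances R_other = 0.001125 K/W
Required total resistance R_tot = ΔT/Q_allow = 144/36700 = 0.003924 K/W
R_ceramic-fibre blanket = R_tot − R_other = 0.002799 K/W
L = R·k·A = 0.002799×0.074×29.9

L ≈ 6.19 mm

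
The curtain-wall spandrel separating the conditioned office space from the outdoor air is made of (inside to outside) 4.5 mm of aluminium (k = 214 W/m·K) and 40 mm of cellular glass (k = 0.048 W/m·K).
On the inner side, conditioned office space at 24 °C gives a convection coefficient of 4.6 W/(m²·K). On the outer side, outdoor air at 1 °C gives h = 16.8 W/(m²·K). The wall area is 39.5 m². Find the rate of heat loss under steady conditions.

Q ≈ 818 W

Using the resistance-network approach (series):
R_inner film = 1/(h_i·A) = 1/(4.6×39.5) = 0.005504 K/W
R_aluminium = L/(kA) = 0.0045/(214×39.5) = 5.324×10^-7 K/W
R_cellular glass = L/(kA) = 0.04/(0.048×39.5) = 0.0211 K/W
R_outer film = 1/(h_o·A) = 1/(16.8×39.5) = 0.001507 K/W
R_total = 0.02811 K/W
Q = ΔT / R_total = 23 / 0.02811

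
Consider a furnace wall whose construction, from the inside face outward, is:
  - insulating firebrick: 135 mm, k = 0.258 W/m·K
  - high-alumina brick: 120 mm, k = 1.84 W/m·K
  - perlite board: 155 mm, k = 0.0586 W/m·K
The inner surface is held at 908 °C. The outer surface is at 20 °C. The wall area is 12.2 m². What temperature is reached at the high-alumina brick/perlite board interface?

T ≈ 746 °C

Treating each layer as a thermal resistance in series:
R_insulating firebrick = L/(kA) = 0.135/(0.258×12.2) = 0.04289 K/W
R_high-alumina brick = L/(kA) = 0.12/(1.84×12.2) = 0.005346 K/W
R_perlite board = L/(kA) = 0.155/(0.0586×12.2) = 0.2168 K/W
R_total = 0.265 K/W;  Q = ΔT/R_total = 888/0.265 = 3350 W
T_interface = T_inner − Q·ΣR(inner→interface) = 908 − 3350×0.04824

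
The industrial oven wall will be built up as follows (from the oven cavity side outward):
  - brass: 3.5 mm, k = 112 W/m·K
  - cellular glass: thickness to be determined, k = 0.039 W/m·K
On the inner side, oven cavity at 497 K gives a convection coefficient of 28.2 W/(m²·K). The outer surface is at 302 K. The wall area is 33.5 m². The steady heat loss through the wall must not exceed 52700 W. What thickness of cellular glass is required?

L ≈ 3.45 mm

Using the resistance-network approach (series):
R_inner film = 1/(h_i·A) = 1/(28.2×33.5) = 0.001059 K/W
R_brass = L/(kA) = 0.0035/(112×33.5) = 9.328×10^-7 K/W
Sum of the known resistances R_other = 0.001059 K/W
Required total resistance R_tot = ΔT/Q_allow = 195/52700 = 0.0037 K/W
R_cellular glass = R_tot − R_other = 0.002641 K/W
L = R·k·A = 0.002641×0.039×33.5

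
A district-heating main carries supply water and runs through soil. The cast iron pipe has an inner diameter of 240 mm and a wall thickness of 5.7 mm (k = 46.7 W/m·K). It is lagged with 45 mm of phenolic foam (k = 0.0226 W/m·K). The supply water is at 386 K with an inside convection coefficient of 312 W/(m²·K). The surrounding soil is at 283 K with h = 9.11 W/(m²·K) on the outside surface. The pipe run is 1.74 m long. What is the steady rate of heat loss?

For a radial system each layer contributes R = ln(r_out/r_in)/(2πkL); films add R = 1/(hA).
R_inner film = 1/(h_i·2πr₁L) = 1/(312×2π×0.12×1.74) = 0.002443 K/W
R_cast iron pipe wall = ln(125.7/120)/(2π×46.7×1.74) = 9.089×10^-5 K/W
R_phenolic foam = ln(170.7/125.7)/(2π×0.0226×1.74) = 1.239 K/W
R_outer film = 1/(h_o·2πr_oL) = 1/(9.11×2π×0.1707×1.74) = 0.05882 K/W
R_total = 1.3 K/W
Q = ΔT/R_total = 103/1.3

Q ≈ 79.2 W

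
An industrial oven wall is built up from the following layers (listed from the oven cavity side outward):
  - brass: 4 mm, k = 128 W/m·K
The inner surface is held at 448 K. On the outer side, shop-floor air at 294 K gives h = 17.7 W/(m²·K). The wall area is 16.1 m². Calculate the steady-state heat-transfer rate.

Q ≈ 43900 W

Thermal resistances in series:
R_brass = L/(kA) = 0.004/(128×16.1) = 1.941×10^-6 K/W
R_outer film = 1/(h_o·A) = 1/(17.7×16.1) = 0.003509 K/W
R_total = 0.003511 K/W
Q = ΔT / R_total = 154 / 0.003511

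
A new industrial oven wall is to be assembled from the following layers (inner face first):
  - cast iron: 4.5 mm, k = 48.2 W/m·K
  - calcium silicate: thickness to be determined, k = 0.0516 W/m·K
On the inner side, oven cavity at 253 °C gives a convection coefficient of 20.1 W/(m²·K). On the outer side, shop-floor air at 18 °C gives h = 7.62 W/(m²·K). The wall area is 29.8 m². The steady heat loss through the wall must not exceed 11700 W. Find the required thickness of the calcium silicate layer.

Thermal resistances in series:
R_inner film = 1/(h_i·A) = 1/(20.1×29.8) = 0.00167 K/W
R_cast iron = L/(kA) = 0.0045/(48.2×29.8) = 3.133×10^-6 K/W
R_outer film = 1/(h_o·A) = 1/(7.62×29.8) = 0.004404 K/W
Sum of the known resistances R_other = 0.006076 K/W
Required total resistance R_tot = ΔT/Q_allow = 235/11700 = 0.02009 K/W
R_calcium silicate = R_tot − R_other = 0.01401 K/W
L = R·k·A = 0.01401×0.0516×29.8

L ≈ 21.5 mm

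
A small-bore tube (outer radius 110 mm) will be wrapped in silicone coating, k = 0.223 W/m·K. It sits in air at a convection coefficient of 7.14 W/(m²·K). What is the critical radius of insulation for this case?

For a cylinder r_cr = k/h = 0.223/7.14
r_cr = 31.2 mm; since the bare radius (110 mm) is above r_cr, any added insulation will reduce heat loss.

r_cr ≈ 31.2 mm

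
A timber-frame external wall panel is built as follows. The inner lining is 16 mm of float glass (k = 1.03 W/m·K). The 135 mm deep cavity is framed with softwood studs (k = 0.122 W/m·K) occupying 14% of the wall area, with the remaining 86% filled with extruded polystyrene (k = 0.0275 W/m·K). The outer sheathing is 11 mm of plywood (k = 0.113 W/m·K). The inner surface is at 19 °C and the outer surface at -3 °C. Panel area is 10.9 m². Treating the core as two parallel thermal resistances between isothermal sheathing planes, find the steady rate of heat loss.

Sheathing layers in series; stud and cavity paths in parallel between them.
R_inner = 0.016/(1.03×10.9) = 0.001425 K/W
R_stud  = 0.135/(0.122×0.14×10.9) = 0.7251 K/W
R_cav   = 0.135/(0.0275×0.86×10.9) = 0.5237 K/W
1/R_core = 1/R_stud + 1/R_cav → R_core = 0.3041 K/W
R_outer = 0.011/(0.113×10.9) = 0.008931 K/W
R_total = 0.3144 K/W
Q = ΔT/R_total = 22/0.3144

Q ≈ 70 W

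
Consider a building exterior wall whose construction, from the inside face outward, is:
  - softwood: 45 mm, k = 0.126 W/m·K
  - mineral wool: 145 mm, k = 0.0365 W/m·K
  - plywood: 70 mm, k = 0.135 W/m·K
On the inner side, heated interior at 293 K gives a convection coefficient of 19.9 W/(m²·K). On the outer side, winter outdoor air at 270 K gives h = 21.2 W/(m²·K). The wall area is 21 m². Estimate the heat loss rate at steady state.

Using the resistance-network approach (series):
R_inner film = 1/(h_i·A) = 1/(19.9×21) = 0.002393 K/W
R_softwood = L/(kA) = 0.045/(0.126×21) = 0.01701 K/W
R_mineral wool = L/(kA) = 0.145/(0.0365×21) = 0.1892 K/W
R_plywood = L/(kA) = 0.07/(0.135×21) = 0.02469 K/W
R_outer film = 1/(h_o·A) = 1/(21.2×21) = 0.002246 K/W
R_total = 0.2355 K/W
Q = ΔT / R_total = 23 / 0.2355

Q ≈ 97.7 W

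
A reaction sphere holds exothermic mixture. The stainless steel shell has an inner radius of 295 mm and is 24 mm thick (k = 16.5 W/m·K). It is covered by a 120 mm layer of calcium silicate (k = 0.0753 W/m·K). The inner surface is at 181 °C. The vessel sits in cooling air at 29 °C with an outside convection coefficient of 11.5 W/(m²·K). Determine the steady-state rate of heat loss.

Q ≈ 161 W

Spherical conduction: R = (1/r_in − 1/r_out)/(4πk) per layer; series-sum.
R_stainless steel shell = (1/0.295 − 1/0.319)/(4π×16.5) = 0.00123 K/W
R_calcium silicate = (1/0.319 − 1/0.439)/(4π×0.0753) = 0.9056 K/W
R_outer film = 1/(h·4πr_o²) = 1/(11.5×4π×0.439²) = 0.03591 K/W
R_total = 0.9427 K/W
Q = ΔT/R_total = 152/0.9427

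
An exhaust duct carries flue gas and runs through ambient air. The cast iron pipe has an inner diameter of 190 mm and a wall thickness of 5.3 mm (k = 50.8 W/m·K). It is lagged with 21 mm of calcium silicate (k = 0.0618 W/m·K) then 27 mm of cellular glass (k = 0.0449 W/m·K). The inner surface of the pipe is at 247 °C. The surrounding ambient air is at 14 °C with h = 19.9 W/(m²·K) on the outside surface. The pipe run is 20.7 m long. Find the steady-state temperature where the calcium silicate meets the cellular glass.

For a radial system each layer contributes R = ln(r_out/r_in)/(2πkL); films add R = 1/(hA).
R_cast iron pipe wall = ln(100.3/95)/(2π×50.8×20.7) = 8.217×10^-6 K/W
R_calcium silicate = ln(121.3/100.3)/(2π×0.0618×20.7) = 0.02365 K/W
R_cellular glass = ln(148.3/121.3)/(2π×0.0449×20.7) = 0.03441 K/W
R_outer film = 1/(h_o·2πr_oL) = 1/(19.9×2π×0.1483×20.7) = 0.002605 K/W
R_total = 0.06068 K/W
Q = ΔT/R_total = 233/0.06068
Q = 3840 W
T_interface = T_inner − Q·ΣR(inner→interface) = 247 − 3840×0.02366

T ≈ 156 °C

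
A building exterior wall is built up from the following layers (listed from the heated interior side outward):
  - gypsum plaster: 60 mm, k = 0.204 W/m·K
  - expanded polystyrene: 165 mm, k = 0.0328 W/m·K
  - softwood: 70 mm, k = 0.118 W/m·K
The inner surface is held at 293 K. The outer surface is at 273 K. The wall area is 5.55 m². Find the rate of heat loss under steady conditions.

Q ≈ 18.8 W

Treating each layer as a thermal resistance in series:
R_gypsum plaster = L/(kA) = 0.06/(0.204×5.55) = 0.05299 K/W
R_expanded polystyrene = L/(kA) = 0.165/(0.0328×5.55) = 0.9064 K/W
R_softwood = L/(kA) = 0.07/(0.118×5.55) = 0.1069 K/W
R_total = 1.066 K/W
Q = ΔT / R_total = 20 / 1.066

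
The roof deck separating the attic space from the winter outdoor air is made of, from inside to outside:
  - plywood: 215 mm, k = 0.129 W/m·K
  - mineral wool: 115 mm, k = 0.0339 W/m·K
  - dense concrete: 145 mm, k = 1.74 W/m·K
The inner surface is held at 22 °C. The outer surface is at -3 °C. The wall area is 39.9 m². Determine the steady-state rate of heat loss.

Treating each layer as a thermal resistance in series:
R_plywood = L/(kA) = 0.215/(0.129×39.9) = 0.04177 K/W
R_mineral wool = L/(kA) = 0.115/(0.0339×39.9) = 0.08502 K/W
R_dense concrete = L/(kA) = 0.145/(1.74×39.9) = 0.002089 K/W
R_total = 0.1289 K/W
Q = ΔT / R_total = 25 / 0.1289

Q ≈ 194 W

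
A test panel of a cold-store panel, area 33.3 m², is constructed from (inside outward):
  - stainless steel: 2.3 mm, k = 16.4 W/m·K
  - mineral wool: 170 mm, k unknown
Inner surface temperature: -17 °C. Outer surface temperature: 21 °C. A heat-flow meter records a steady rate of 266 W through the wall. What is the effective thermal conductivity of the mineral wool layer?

Using the resistance-network approach (series):
R_stainless steel = L/(kA) = 0.0023/(16.4×33.3) = 4.212×10^-6 K/W
Sum of known resistances R_other = 4.212×10^-6 K/W
Total R = ΔT/Q = 38/266 = 0.1429 K/W
R_mineral wool = R_total − R_other = 0.1429 K/W
k = L/(R·A) = 0.17/(0.1429×33.3)

k ≈ 0.0357 W/(m·K)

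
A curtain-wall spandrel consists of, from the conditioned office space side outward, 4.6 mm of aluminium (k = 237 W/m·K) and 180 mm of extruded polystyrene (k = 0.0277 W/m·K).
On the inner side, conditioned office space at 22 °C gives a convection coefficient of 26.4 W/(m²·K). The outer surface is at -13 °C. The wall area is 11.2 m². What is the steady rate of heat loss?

Q ≈ 60 W

Using the resistance-network approach (series):
R_inner film = 1/(h_i·A) = 1/(26.4×11.2) = 0.003382 K/W
R_aluminium = L/(kA) = 0.0046/(237×11.2) = 1.733×10^-6 K/W
R_extruded polystyrene = L/(kA) = 0.18/(0.0277×11.2) = 0.5802 K/W
R_total = 0.5836 K/W
Q = ΔT / R_total = 35 / 0.5836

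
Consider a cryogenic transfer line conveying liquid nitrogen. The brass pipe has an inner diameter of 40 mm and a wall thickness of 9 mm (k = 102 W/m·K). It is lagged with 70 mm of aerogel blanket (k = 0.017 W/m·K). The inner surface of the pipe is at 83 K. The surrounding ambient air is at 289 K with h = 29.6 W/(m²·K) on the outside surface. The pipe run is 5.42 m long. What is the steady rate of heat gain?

Q ≈ 96.7 W

For a radial system each layer contributes R = ln(r_out/r_in)/(2πkL); films add R = 1/(hA).
R_brass pipe wall = ln(29/20)/(2π×102×5.42) = 1.07×10^-4 K/W
R_aerogel blanket = ln(99/29)/(2π×0.017×5.42) = 2.121 K/W
R_outer film = 1/(h_o·2πr_oL) = 1/(29.6×2π×0.099×5.42) = 0.01002 K/W
R_total = 2.131 K/W
Q = ΔT/R_total = 206/2.131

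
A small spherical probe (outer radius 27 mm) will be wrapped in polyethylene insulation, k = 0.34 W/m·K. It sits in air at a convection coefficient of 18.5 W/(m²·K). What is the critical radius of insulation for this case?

r_cr ≈ 36.8 mm

For a sphere r_cr = 2k/h = 2×0.34/18.5
r_cr = 36.8 mm; since the bare radius (27 mm) is below r_cr, adding a thin layer of insulation will *increase* heat loss.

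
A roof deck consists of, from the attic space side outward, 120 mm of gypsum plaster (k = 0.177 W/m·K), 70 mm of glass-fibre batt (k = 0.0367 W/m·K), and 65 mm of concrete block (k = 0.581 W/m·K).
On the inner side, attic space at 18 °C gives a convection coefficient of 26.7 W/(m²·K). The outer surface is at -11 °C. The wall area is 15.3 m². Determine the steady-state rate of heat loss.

Q ≈ 162 W

Series thermal resistances:
R_inner film = 1/(h_i·A) = 1/(26.7×15.3) = 0.002448 K/W
R_gypsum plaster = L/(kA) = 0.12/(0.177×15.3) = 0.04431 K/W
R_glass-fibre batt = L/(kA) = 0.07/(0.0367×15.3) = 0.1247 K/W
R_concrete block = L/(kA) = 0.065/(0.581×15.3) = 0.007312 K/W
R_total = 0.1787 K/W
Q = ΔT / R_total = 29 / 0.1787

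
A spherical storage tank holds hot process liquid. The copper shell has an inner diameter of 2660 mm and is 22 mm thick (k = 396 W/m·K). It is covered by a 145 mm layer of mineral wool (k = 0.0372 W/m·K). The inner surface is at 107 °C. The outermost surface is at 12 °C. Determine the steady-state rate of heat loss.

Radial (spherical) resistances in series:
R_copper shell = (1/1.33 − 1/1.352)/(4π×396) = 2.459×10^-6 K/W
R_mineral wool = (1/1.352 − 1/1.497)/(4π×0.0372) = 0.1533 K/W
R_total = 0.1533 K/W
Q = ΔT/R_total = 95/0.1533

Q ≈ 620 W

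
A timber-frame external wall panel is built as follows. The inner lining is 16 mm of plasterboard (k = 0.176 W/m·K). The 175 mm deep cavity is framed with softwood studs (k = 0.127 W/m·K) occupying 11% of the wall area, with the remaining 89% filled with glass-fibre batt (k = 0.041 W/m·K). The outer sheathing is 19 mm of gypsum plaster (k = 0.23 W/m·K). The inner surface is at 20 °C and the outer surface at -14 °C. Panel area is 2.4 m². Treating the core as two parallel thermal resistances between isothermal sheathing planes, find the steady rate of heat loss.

Sheathing layers in series; stud and cavity paths in parallel between them.
R_inner = 0.016/(0.176×2.4) = 0.03788 K/W
R_stud  = 0.175/(0.127×0.11×2.4) = 5.22 K/W
R_cav   = 0.175/(0.041×0.89×2.4) = 1.998 K/W
1/R_core = 1/R_stud + 1/R_cav → R_core = 1.445 K/W
R_outer = 0.019/(0.23×2.4) = 0.03442 K/W
R_total = 1.517 K/W
Q = ΔT/R_total = 34/1.517

Q ≈ 22.4 W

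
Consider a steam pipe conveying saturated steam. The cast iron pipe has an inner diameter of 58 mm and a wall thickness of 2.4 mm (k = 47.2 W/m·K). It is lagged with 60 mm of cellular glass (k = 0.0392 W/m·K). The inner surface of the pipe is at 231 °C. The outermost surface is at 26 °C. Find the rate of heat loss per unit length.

Per-layer cylindrical resistances, series-summed:
R_cast iron pipe wall = ln(31.4/29)/(2π×47.2×1) = 2.681×10^-4 K/W
R_cellular glass = ln(91.4/31.4)/(2π×0.0392×1) = 4.338 K/W
R_total = 4.338 K/W
Q = ΔT/R_total = 205/4.338

q′ ≈ 47.3 W/m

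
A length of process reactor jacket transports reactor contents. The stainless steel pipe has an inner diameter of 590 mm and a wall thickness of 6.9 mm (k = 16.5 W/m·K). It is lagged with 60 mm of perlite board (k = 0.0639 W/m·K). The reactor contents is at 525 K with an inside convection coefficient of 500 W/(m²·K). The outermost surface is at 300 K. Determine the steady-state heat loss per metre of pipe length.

q′ ≈ 497 W/m

Cylindrical conduction, so R = ln(r₂/r₁)/(2πkL) per layer, in series:
R_inner film = 1/(h_i·2πr₁L) = 1/(500×2π×0.295×1) = 0.001079 K/W
R_stainless steel pipe wall = ln(301.9/295)/(2π×16.5×1) = 2.23×10^-4 K/W
R_perlite board = ln(361.9/301.9)/(2π×0.0639×1) = 0.4515 K/W
R_total = 0.4528 K/W
Q = ΔT/R_total = 225/0.4528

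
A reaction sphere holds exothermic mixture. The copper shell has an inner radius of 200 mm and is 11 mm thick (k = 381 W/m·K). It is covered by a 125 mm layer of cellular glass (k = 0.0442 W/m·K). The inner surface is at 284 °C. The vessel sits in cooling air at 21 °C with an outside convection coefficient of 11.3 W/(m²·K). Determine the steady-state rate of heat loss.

Q ≈ 81.3 W

Radial (spherical) resistances in series:
R_copper shell = (1/0.2 − 1/0.211)/(4π×381) = 5.444×10^-5 K/W
R_cellular glass = (1/0.211 − 1/0.336)/(4π×0.0442) = 3.174 K/W
R_outer film = 1/(h·4πr_o²) = 1/(11.3×4π×0.336²) = 0.06238 K/W
R_total = 3.237 K/W
Q = ΔT/R_total = 263/3.237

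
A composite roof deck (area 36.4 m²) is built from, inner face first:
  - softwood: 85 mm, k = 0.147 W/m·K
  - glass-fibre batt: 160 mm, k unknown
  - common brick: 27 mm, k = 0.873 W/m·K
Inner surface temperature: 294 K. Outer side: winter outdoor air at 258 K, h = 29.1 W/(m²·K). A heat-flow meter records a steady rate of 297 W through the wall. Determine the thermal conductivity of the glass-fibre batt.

Treating each layer as a thermal resistance in series:
R_softwood = L/(kA) = 0.085/(0.147×36.4) = 0.01589 K/W
R_common brick = L/(kA) = 0.027/(0.873×36.4) = 8.497×10^-4 K/W
R_outer film = 1/(h_o·A) = 1/(29.1×36.4) = 9.441×10^-4 K/W
Sum of known resistances R_other = 0.01768 K/W
Total R = ΔT/Q = 36/297 = 0.1212 K/W
R_glass-fibre batt = R_total − R_other = 0.1035 K/W
k = L/(R·A) = 0.16/(0.1035×36.4)

k ≈ 0.0425 W/(m·K)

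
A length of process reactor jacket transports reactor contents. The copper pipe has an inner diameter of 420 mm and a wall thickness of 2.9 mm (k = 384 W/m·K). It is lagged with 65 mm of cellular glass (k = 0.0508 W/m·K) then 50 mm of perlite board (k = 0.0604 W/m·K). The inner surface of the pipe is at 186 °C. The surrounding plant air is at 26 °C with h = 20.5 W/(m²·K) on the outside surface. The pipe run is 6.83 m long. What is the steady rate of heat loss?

Radial resistances (cylindrical: R_cond = ln(r_o/r_i)/(2πkL), R_conv = 1/(h·2πrL)):
R_copper pipe wall = ln(212.9/210)/(2π×384×6.83) = 8.323×10^-7 K/W
R_cellular glass = ln(277.9/212.9)/(2π×0.0508×6.83) = 0.1222 K/W
R_perlite board = ln(327.9/277.9)/(2π×0.0604×6.83) = 0.06383 K/W
R_outer film = 1/(h_o·2πr_oL) = 1/(20.5×2π×0.3279×6.83) = 0.003467 K/W
R_total = 0.1895 K/W
Q = ΔT/R_total = 160/0.1895

Q ≈ 844 W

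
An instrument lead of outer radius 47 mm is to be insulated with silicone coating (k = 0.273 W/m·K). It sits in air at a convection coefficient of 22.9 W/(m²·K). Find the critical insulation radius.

For a cylinder r_cr = k/h = 0.273/22.9
r_cr = 11.9 mm; since the bare radius (47 mm) is above r_cr, any added insulation will reduce heat loss.

r_cr ≈ 11.9 mm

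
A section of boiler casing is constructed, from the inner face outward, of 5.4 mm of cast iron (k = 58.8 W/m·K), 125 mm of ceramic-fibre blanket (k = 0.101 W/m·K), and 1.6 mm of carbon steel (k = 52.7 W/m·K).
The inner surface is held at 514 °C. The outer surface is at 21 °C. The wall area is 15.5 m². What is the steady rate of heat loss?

Q ≈ 6170 W

Treating each layer as a thermal resistance in series:
R_cast iron = L/(kA) = 0.0054/(58.8×15.5) = 5.925×10^-6 K/W
R_ceramic-fibre blanket = L/(kA) = 0.125/(0.101×15.5) = 0.07985 K/W
R_carbon steel = L/(kA) = 0.0016/(52.7×15.5) = 1.959×10^-6 K/W
R_total = 0.07985 K/W
Q = ΔT / R_total = 493 / 0.07985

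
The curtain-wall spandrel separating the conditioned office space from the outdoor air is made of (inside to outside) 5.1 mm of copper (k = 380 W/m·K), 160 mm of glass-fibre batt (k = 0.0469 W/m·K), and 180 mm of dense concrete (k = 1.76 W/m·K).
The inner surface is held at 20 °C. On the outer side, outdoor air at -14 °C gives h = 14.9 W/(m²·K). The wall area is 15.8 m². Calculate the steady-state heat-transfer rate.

Series thermal resistances:
R_copper = L/(kA) = 0.0051/(380×15.8) = 8.494×10^-7 K/W
R_glass-fibre batt = L/(kA) = 0.16/(0.0469×15.8) = 0.2159 K/W
R_dense concrete = L/(kA) = 0.18/(1.76×15.8) = 0.006473 K/W
R_outer film = 1/(h_o·A) = 1/(14.9×15.8) = 0.004248 K/W
R_total = 0.2266 K/W
Q = ΔT / R_total = 34 / 0.2266

Q ≈ 150 W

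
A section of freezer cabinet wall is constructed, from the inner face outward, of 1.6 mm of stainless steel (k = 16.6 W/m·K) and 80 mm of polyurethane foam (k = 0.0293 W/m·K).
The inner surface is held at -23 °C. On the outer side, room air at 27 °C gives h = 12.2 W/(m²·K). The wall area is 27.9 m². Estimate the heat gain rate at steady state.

Q ≈ 496 W

Model the wall as resistances in series:
R_stainless steel = L/(kA) = 0.0016/(16.6×27.9) = 3.455×10^-6 K/W
R_polyurethane foam = L/(kA) = 0.08/(0.0293×27.9) = 0.09786 K/W
R_outer film = 1/(h_o·A) = 1/(12.2×27.9) = 0.002938 K/W
R_total = 0.1008 K/W
Q = ΔT / R_total = 50 / 0.1008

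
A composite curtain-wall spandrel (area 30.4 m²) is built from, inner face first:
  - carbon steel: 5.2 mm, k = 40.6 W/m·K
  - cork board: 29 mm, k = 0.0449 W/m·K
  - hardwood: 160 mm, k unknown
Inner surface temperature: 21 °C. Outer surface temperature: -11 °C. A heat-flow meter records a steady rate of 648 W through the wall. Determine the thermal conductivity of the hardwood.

Model the wall as resistances in series:
R_carbon steel = L/(kA) = 0.0052/(40.6×30.4) = 4.213×10^-6 K/W
R_cork board = L/(kA) = 0.029/(0.0449×30.4) = 0.02125 K/W
Sum of known resistances R_other = 0.02125 K/W
Total R = ΔT/Q = 32/648 = 0.04938 K/W
R_hardwood = R_total − R_other = 0.02813 K/W
k = L/(R·A) = 0.16/(0.02813×30.4)

k ≈ 0.187 W/(m·K)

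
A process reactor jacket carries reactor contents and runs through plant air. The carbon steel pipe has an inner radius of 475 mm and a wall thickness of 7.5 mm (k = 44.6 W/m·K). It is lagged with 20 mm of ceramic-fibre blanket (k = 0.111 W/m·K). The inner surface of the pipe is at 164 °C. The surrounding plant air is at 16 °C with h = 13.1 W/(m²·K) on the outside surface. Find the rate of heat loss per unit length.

Treating each annulus and film as a series resistance:
R_carbon steel pipe wall = ln(482.5/475)/(2π×44.6×1) = 5.59×10^-5 K/W
R_ceramic-fibre blanket = ln(502.5/482.5)/(2π×0.111×1) = 0.05823 K/W
R_outer film = 1/(h_o·2πr_oL) = 1/(13.1×2π×0.5025×1) = 0.02418 K/W
R_total = 0.08247 K/W
Q = ΔT/R_total = 148/0.08247

q′ ≈ 1790 W/m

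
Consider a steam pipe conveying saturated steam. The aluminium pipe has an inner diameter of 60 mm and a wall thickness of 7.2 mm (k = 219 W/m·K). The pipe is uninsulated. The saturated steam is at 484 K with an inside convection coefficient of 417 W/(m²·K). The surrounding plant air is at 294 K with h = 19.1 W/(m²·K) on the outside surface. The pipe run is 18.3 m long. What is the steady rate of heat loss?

Cylindrical conduction, so R = ln(r₂/r₁)/(2πkL) per layer, in series:
R_inner film = 1/(h_i·2πr₁L) = 1/(417×2π×0.03×18.3) = 6.952×10^-4 K/W
R_aluminium pipe wall = ln(37.2/30)/(2π×219×18.3) = 8.543×10^-6 K/W
R_outer film = 1/(h_o·2πr_oL) = 1/(19.1×2π×0.0372×18.3) = 0.01224 K/W
R_total = 0.01294 K/W
Q = ΔT/R_total = 190/0.01294

Q ≈ 14700 W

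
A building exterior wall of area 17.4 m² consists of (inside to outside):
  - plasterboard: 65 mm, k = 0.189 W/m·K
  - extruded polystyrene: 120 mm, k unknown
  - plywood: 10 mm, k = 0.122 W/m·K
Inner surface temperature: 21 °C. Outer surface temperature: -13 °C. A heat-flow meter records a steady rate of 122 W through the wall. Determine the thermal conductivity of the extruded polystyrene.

Model the wall as resistances in series:
R_plasterboard = L/(kA) = 0.065/(0.189×17.4) = 0.01977 K/W
R_plywood = L/(kA) = 0.01/(0.122×17.4) = 0.004711 K/W
Sum of known resistances R_other = 0.02448 K/W
Total R = ΔT/Q = 34/122 = 0.2787 K/W
R_extruded polystyrene = R_total − R_other = 0.2542 K/W
k = L/(R·A) = 0.12/(0.2542×17.4)

k ≈ 0.0271 W/(m·K)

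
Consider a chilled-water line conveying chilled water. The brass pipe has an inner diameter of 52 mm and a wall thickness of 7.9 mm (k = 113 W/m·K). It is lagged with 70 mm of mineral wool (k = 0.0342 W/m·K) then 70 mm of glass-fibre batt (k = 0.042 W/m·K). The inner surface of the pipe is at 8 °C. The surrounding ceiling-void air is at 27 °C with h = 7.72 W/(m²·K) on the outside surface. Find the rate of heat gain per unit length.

Radial resistances (cylindrical: R_cond = ln(r_o/r_i)/(2πkL), R_conv = 1/(h·2πrL)):
R_brass pipe wall = ln(33.9/26)/(2π×113×1) = 3.737×10^-4 K/W
R_mineral wool = ln(103.9/33.9)/(2π×0.0342×1) = 5.212 K/W
R_glass-fibre batt = ln(173.9/103.9)/(2π×0.042×1) = 1.952 K/W
R_outer film = 1/(h_o·2πr_oL) = 1/(7.72×2π×0.1739×1) = 0.1186 K/W
R_total = 7.283 K/W
Q = ΔT/R_total = 19/7.283

q′ ≈ 2.61 W/m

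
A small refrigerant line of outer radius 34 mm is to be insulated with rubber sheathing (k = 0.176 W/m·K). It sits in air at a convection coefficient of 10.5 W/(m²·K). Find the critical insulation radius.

For a cylinder r_cr = k/h = 0.176/10.5
r_cr = 16.8 mm; since the bare radius (34 mm) is above r_cr, any added insulation will reduce heat loss.

r_cr ≈ 16.8 mm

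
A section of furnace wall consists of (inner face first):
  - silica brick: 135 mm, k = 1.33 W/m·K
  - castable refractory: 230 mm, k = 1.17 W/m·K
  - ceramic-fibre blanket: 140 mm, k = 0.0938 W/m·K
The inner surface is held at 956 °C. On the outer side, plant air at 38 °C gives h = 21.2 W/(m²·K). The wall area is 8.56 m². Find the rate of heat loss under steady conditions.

Q ≈ 4280 W

Thermal resistances in series:
R_silica brick = L/(kA) = 0.135/(1.33×8.56) = 0.01186 K/W
R_castable refractory = L/(kA) = 0.23/(1.17×8.56) = 0.02297 K/W
R_ceramic-fibre blanket = L/(kA) = 0.14/(0.0938×8.56) = 0.1744 K/W
R_outer film = 1/(h_o·A) = 1/(21.2×8.56) = 0.00551 K/W
R_total = 0.2147 K/W
Q = ΔT / R_total = 918 / 0.2147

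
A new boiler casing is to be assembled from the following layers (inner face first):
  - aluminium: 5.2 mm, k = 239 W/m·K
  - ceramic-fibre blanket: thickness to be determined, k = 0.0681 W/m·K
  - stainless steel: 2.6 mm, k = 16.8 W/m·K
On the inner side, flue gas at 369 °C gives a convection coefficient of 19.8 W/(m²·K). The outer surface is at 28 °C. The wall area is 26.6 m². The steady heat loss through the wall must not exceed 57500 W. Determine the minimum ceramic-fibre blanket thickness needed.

L ≈ 7.29 mm

Using the resistance-network approach (series):
R_inner film = 1/(h_i·A) = 1/(19.8×26.6) = 0.001899 K/W
R_aluminium = L/(kA) = 0.0052/(239×26.6) = 8.179×10^-7 K/W
R_stainless steel = L/(kA) = 0.0026/(16.8×26.6) = 5.818×10^-6 K/W
Sum of the known resistances R_other = 0.001905 K/W
Required total resistance R_tot = ΔT/Q_allow = 341/57500 = 0.00593 K/W
R_ceramic-fibre blanket = R_tot − R_other = 0.004025 K/W
L = R·k·A = 0.004025×0.0681×26.6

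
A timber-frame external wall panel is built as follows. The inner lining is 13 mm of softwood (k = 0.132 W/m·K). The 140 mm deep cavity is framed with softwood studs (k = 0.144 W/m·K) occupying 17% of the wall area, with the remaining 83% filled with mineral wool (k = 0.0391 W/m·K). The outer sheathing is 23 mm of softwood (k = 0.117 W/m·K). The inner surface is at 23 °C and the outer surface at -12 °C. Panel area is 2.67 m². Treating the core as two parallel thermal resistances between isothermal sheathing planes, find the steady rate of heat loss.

Sheathing layers in series; stud and cavity paths in parallel between them.
R_inner = 0.013/(0.132×2.67) = 0.03689 K/W
R_stud  = 0.14/(0.144×0.17×2.67) = 2.142 K/W
R_cav   = 0.14/(0.0391×0.83×2.67) = 1.616 K/W
1/R_core = 1/R_stud + 1/R_cav → R_core = 0.921 K/W
R_outer = 0.023/(0.117×2.67) = 0.07363 K/W
R_total = 1.031 K/W
Q = ΔT/R_total = 35/1.031

Q ≈ 33.9 W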